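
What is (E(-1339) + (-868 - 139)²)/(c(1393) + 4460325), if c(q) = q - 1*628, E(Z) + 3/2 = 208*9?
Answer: 2031839/8922180 ≈ 0.22773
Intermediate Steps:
E(Z) = 3741/2 (E(Z) = -3/2 + 208*9 = -3/2 + 1872 = 3741/2)
c(q) = -628 + q (c(q) = q - 628 = -628 + q)
(E(-1339) + (-868 - 139)²)/(c(1393) + 4460325) = (3741/2 + (-868 - 139)²)/((-628 + 1393) + 4460325) = (3741/2 + (-1007)²)/(765 + 4460325) = (3741/2 + 1014049)/4461090 = (2031839/2)*(1/4461090) = 2031839/8922180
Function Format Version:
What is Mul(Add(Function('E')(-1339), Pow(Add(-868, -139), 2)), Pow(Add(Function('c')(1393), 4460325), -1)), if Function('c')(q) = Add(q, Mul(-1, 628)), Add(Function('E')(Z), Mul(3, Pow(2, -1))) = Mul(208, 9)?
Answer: Rational(2031839, 8922180) ≈ 0.22773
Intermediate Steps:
Function('E')(Z) = Rational(3741, 2) (Function('E')(Z) = Add(Rational(-3, 2), Mul(208, 9)) = Add(Rational(-3, 2), 1872) = Rational(3741, 2))
Function('c')(q) = Add(-628, q) (Function('c')(q) = Add(q, -628) = Add(-628, q))
Mul(Add(Function('E')(-1339), Pow(Add(-868, -139), 2)), Pow(Add(Function('c')(1393), 4460325), -1)) = Mul(Add(Rational(3741, 2), Pow(Add(-868, -139), 2)), Pow(Add(Add(-628, 1393), 4460325), -1)) = Mul(Add(Rational(3741, 2), Pow(-1007, 2)), Pow(Add(765, 4460325), -1)) = Mul(Add(Rational(3741, 2), 1014049), Pow(4461090, -1)) = Mul(Rational(2031839, 2), Rational(1, 4461090)) = Rational(2031839, 8922180)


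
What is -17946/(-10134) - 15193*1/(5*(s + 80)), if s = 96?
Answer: -7676299/495440 ≈ -15.494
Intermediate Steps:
-17946/(-10134) - 15193*1/(5*(s + 80)) = -17946/(-10134) - 15193*1/(5*(96 + 80)) = -17946*(-1/10134) - 15193/(176*5) = 997/563 - 15193/880 = -7676299/495440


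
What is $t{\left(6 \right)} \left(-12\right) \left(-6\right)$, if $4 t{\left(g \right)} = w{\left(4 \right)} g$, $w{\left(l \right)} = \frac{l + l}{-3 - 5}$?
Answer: $-108$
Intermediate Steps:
$w{\left(l \right)} = - \frac{l}{4}$ ($w{\left(l \right)} = \frac{2 l}{-8} = 2 l \left(- \frac{1}{8}\right) = - \frac{l}{4}$)
$t{\left(g \right)} = - \frac{g}{4}$ ($t{\left(g \right)} = \frac{\left(- \frac{1}{4}\right) 4 g}{4} = \frac{\left(-1\right) g}{4} = - \frac{g}{4}$)
$t{\left(6 \right)} \left(-12\right) \left(-6\right) = \left(- \frac{1}{4}\right) 6 \left(-12\right) \left(-6\right) = \left(- \frac{3}{2}\right) \left(-12\right) \left(-6\right) = 18 \left(-6\right) = -108$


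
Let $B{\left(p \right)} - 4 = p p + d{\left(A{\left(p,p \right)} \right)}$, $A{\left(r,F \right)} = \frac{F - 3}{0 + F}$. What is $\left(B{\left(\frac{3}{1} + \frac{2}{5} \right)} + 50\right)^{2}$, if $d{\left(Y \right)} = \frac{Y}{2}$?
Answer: $\frac{777740544}{180625} \approx 4305.8$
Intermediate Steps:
$A{\left(r,F \right)} = \frac{-3 + F}{F}$
$d{\left(Y \right)} = \frac{Y}{2}$ ($d{\left(Y \right)} = Y \frac{1}{2} = \frac{Y}{2}$)
$B{\left(p \right)} = 4 + p^{2} + \frac{-3 + p}{2 p}$ ($B{\left(p \right)} = 4 + \left(p p + \frac{\frac{1}{p} \left(-3 + p\right)}{2}\right) = 4 + \left(p^{2} + \frac{-3 + p}{2 p}\right) = 4 + p^{2} + \frac{-3 + p}{2 p}$)
$\left(B{\left(\frac{3}{1} + \frac{2}{5} \right)} + 50\right)^{2} = \left(\left(\frac{9}{2} + \left(\frac{3}{1} + \frac{2}{5}\right)^{2} - \frac{3}{2 \left(\frac{3}{1} + \frac{2}{5}\right)}\right) + 50\right)^{2} = \left(\left(\frac{9}{2} + \left(3 \cdot 1 + 2 \cdot \frac{1}{5}\right)^{2} - \frac{3}{2 \left(3 \cdot 1 + 2 \cdot \frac{1}{5}\right)}\right) + 50\right)^{2} = \left(\left(\frac{9}{2} + \left(3 + \frac{2}{5}\right)^{2} - \frac{3}{2 \left(3 + \frac{2}{5}\right)}\right) + 50\right)^{2} = \left(\left(\frac{9}{2} + \left(\frac{17}{5}\right)^{2} - \frac{3}{2 \cdot \frac{17}{5}}\right) + 50\right)^{2} = \left(\left(\frac{9}{2} + \frac{289}{25} - \frac{15}{34}\right) + 50\right)^{2} = \left(\frac{6638}{425} + 50\right)^{2} = \left(\frac{27888}{425}\right)^{2} = \frac{777740544}{180625}$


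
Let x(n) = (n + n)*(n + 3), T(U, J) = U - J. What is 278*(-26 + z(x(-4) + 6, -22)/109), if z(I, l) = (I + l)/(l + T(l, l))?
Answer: -8665260/1199 ≈ -7227.1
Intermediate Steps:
x(n) = 2*n*(3 + n) (x(n) = (2*n)*(3 + n) = 2*n*(3 + n))
z(I, l) = (I + l)/l (z(I, l) = (I + l)/(l + (l - l)) = (I + l)/(l + 0) = (I + l)/l)
278*(-26 + z(x(-4) + 6, -22)/109) = 278*(-26 + (((2*(-4)*(3 - 4) + 6) - 22)/(-22))/109) = 278*(-26 - ((2*(-4)*(-1) + 6) - 22)/22*(1/109)) = 278*(-26 - ((8 + 6) - 22)/22*(1/109)) = 278*(-26 - (14 - 22)/22*(1/109)) = 278*(-26 - 1/22*(-8)*(1/109)) = 278*(-26 + (4/11)*(1/109)) = 278*(-26 + 4/1199) = 278*(-31170/1199) = -8665260/1199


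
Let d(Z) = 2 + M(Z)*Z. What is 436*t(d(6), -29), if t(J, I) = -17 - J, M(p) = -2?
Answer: -3052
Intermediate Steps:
d(Z) = 2 - 2*Z
436*t(d(6), -29) = 436*(-17 - (2 - 2*6)) = 436*(-17 - (2 - 12)) = 436*(-17 - 1*(-10)) = 436*(-17 + 10) = 436*(-7) = -3052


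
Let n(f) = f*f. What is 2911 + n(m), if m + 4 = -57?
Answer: 6632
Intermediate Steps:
m = -61 (m = -4 - 57 = -61)
n(f) = f²
2911 + n(m) = 2911 + (-61)² = 2911 + 3721 = 6632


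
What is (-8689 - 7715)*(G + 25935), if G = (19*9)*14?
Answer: -464708916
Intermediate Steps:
G = 2394 (G = 171*14 = 2394)
(-8689 - 7715)*(G + 25935) = (-8689 - 7715)*(2394 + 25935) = -16404*28329 = -464708916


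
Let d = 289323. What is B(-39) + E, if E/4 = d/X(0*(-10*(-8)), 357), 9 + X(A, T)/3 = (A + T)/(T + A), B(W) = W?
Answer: -96519/2 ≈ -48260.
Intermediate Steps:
X(A, T) = -24 (X(A, T) = -27 + 3*((A + T)/(T + A)) = -27 + 3*((A + T)/(A + T)) = -27 + 3*1 = -27 + 3 = -24)
E = -96441/2 (E = 4*(289323/(-24)) = 4*(289323*(-1/24)) = 4*(-96441/8) = -96441/2 ≈ -48221.)
B(-39) + E = -39 - 96441/2 = -96519/2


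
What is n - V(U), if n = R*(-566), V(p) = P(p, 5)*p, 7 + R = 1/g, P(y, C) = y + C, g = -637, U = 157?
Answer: -13677098/637 ≈ -21471.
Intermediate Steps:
P(y, C) = C + y
R = -4460/637 (R = -7 + 1/(-637) = -7 - 1/637 = -4460/637 ≈ -7.0016)
V(p) = p*(5 + p) (V(p) = (5 + p)*p = p*(5 + p))
n = 2524360/637 (n = -4460/637*(-566) = 2524360/637 ≈ 3962.9)
n - V(U) = 2524360/637 - 157*(5 + 157) = 2524360/637 - 157*162 = 2524360/637 - 1*25434 = 2524360/637 - 25434 = -13677098/637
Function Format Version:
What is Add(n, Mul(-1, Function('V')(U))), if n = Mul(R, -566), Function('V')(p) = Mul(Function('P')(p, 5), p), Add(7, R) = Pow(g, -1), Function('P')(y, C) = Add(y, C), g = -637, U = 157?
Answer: Rational(-13677098, 637) ≈ -21471.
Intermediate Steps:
Function('P')(y, C) = Add(C, y)
R = Rational(-4460, 637) (R = Add(-7, Pow(-637, -1)) = Add(-7, Rational(-1, 637)) = Rational(-4460, 637) ≈ -7.0016)
Function('V')(p) = Mul(p, Add(5, p)) (Function('V')(p) = Mul(Add(5, p), p) = Mul(p, Add(5, p)))
n = Rational(2524360, 637) (n = Mul(Rational(-4460, 637), -566) = Rational(2524360, 637) ≈ 3962.9)
Add(n, Mul(-1, Function('V')(U))) = Add(Rational(2524360, 637), Mul(-1, Mul(157, Add(5, 157)))) = Add(Rational(2524360, 637), Mul(-1, Mul(157, 162))) = Add(Rational(2524360, 637), Mul(-1, 25434)) = Add(Rational(2524360, 637), -25434) = Rational(-13677098, 637)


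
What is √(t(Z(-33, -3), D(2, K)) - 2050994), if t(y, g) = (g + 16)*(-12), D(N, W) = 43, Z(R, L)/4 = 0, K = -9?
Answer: I*√2051702 ≈ 1432.4*I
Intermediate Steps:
Z(R, L) = 0 (Z(R, L) = 4*0 = 0)
t(y, g) = -192 - 12*g (t(y, g) = (16 + g)*(-12) = -192 - 12*g)
√(t(Z(-33, -3), D(2, K)) - 2050994) = √((-192 - 12*43) - 2050994) = √((-192 - 516) - 2050994) = √(-708 - 2050994) = √(-2051702) = I*√2051702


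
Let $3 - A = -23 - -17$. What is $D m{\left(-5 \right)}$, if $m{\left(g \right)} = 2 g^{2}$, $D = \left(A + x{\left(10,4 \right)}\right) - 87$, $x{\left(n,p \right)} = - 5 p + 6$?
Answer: $-4600$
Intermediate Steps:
$x{\left(n,p \right)} = 6 - 5 p$
$A = 9$ ($A = 3 - \left(-23 - -17\right) = 3 - \left(-23 + 17\right) = 3 - -6 = 3 + 6 = 9$)
$D = -92$ ($D = \left(9 + \left(6 - 20\right)\right) - 87 = \left(9 - 14\right) - 87 = -5 - 87 = -92$)
$D m{\left(-5 \right)} = - 92 \cdot 2 \left(-5\right)^{2} = - 92 \cdot 2 \cdot 25 = \left(-92\right) 50 = -4600$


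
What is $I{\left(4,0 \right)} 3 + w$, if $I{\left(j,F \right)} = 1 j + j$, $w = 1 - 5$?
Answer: $20$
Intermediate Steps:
$w = -4$ ($w = 1 - 5 = -4$)
$I{\left(j,F \right)} = 2 j$ ($I{\left(j,F \right)} = j + j = 2 j$)
$I{\left(4,0 \right)} 3 + w = 2 \cdot 4 \cdot 3 - 4 = 8 \cdot 3 - 4 = 24 - 4 = 20$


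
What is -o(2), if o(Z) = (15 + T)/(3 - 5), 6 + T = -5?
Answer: 2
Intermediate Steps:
T = -11 (T = -6 - 5 = -11)
o(Z) = -2 (o(Z) = (15 - 11)/(3 - 5) = 4/(-2) = 4*(-1/2) = -2)
-o(2) = -1*(-2) = 2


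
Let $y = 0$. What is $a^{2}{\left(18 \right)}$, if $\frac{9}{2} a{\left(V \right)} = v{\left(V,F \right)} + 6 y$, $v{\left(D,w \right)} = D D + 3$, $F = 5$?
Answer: $\frac{47524}{9} \approx 5280.4$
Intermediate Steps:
$v{\left(D,w \right)} = 3 + D^{2}$ ($v{\left(D,w \right)} = D^{2} + 3 = 3 + D^{2}$)
$a{\left(V \right)} = \frac{2}{3} + \frac{2 V^{2}}{9}$ ($a{\left(V \right)} = \frac{2 \left(\left(3 + V^{2}\right) + 6 \cdot 0\right)}{9} = \frac{2 \left(\left(3 + V^{2}\right) + 0\right)}{9} = \frac{2 \left(3 + V^{2}\right)}{9} = \frac{2}{3} + \frac{2 V^{2}}{9}$)
$a^{2}{\left(18 \right)} = \left(\frac{2}{3} + \frac{2 \cdot 18^{2}}{9}\right)^{2} = \left(\frac{2}{3} + \frac{2}{9} \cdot 324\right)^{2} = \left(\frac{2}{3} + 72\right)^{2} = \left(\frac{218}{3}\right)^{2} = \frac{47524}{9}$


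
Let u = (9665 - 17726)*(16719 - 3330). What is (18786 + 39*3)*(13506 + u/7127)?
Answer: -220625740701/7127 ≈ -3.0956e+7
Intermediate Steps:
u = -107928729 (u = -8061*13389 = -107928729)
(18786 + 39*3)*(13506 + u/7127) = (18786 + 39*3)*(13506 - 107928729/7127) = (18786 + 117)*(13506 - 107928729*1/7127) = 18903*(13506 - 107928729/7127) = 18903*(-11671467/7127) = -220625740701/7127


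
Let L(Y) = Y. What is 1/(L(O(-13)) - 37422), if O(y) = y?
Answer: -1/37435 ≈ -2.6713e-5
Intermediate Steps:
1/(L(O(-13)) - 37422) = 1/(-13 - 37422) = 1/(-37435) = -1/37435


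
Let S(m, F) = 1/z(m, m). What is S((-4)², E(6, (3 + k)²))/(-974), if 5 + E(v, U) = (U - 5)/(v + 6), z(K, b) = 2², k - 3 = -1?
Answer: -1/3896 ≈ -0.00025667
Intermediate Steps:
k = 2 (k = 3 - 1 = 2)
z(K, b) = 4
E(v, U) = -5 + (-5 + U)/(6 + v) (E(v, U) = -5 + (U - 5)/(v + 6) = -5 + (-5 + U)/(6 + v))
S(m, F) = ¼ (S(m, F) = 1/4 = ¼)
S((-4)², E(6, (3 + k)²))/(-974) = (¼)/(-974) = (¼)*(-1/974) = -1/3896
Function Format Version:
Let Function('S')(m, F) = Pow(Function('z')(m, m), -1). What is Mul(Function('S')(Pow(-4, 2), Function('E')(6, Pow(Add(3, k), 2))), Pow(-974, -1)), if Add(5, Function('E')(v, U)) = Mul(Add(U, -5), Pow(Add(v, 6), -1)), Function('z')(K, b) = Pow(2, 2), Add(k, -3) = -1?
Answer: Rational(-1, 3896) ≈ -0.00025667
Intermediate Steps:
k = 2 (k = Add(3, -1) = 2)
Function('z')(K, b) = 4
Function('E')(v, U) = Add(-5, Mul(Pow(Add(6, v), -1), Add(-5, U))) (Function('E')(v, U) = Add(-5, Mul(Add(U, -5), Pow(Add(v, 6), -1))) = Add(-5, Mul(Add(-5, U), Pow(Add(6, v), -1))) = Add(-5, Mul(Pow(Add(6, v), -1), Add(-5, U))))
Function('S')(m, F) = Rational(1, 4) (Function('S')(m, F) = Pow(4, -1) = Rational(1, 4))
Mul(Function('S')(Pow(-4, 2), Function('E')(6, Pow(Add(3, k), 2))), Pow(-974, -1)) = Mul(Rational(1, 4), Pow(-974, -1)) = Mul(Rational(1, 4), Rational(-1, 974)) = Rational(-1, 3896)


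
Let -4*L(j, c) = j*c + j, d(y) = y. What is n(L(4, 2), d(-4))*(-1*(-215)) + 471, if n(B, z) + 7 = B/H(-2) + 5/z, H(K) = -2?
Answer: -3921/4 ≈ -980.25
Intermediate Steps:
L(j, c) = -j/4 - c*j/4 (L(j, c) = -(j*c + j)/4 = -(c*j + j)/4 = -(j + c*j)/4 = -j/4 - c*j/4)
n(B, z) = -7 + 5/z - B/2 (n(B, z) = -7 + (B/(-2) + 5/z) = -7 + (B*(-1/2) + 5/z) = -7 + (-B/2 + 5/z) = -7 + (5/z - B/2) = -7 + 5/z - B/2)
n(L(4, 2), d(-4))*(-1*(-215)) + 471 = (-7 + 5/(-4) - (-1)*4*(1 + 2)/8)*(-1*(-215)) + 471 = (-7 + 5*(-1/4) - (-1)*4*3/8)*215 + 471 = (-7 - 5/4 - 1/2*(-3))*215 + 471 = (-7 - 5/4 + 3/2)*215 + 471 = -27/4*215 + 471 = -5805/4 + 471 = -3921/4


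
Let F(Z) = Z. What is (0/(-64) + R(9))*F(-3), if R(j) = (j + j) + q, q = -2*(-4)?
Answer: -78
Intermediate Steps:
q = 8
R(j) = 8 + 2*j (R(j) = (j + j) + 8 = 2*j + 8 = 8 + 2*j)
(0/(-64) + R(9))*F(-3) = (0/(-64) + (8 + 2*9))*(-3) = (0*(-1/64) + (8 + 18))*(-3) = (0 + 26)*(-3) = 26*(-3) = -78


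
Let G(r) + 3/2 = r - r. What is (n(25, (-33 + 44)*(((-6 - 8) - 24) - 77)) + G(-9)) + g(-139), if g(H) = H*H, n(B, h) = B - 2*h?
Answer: 43749/2 ≈ 21875.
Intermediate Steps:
G(r) = -3/2 (G(r) = -3/2 + (r - r) = -3/2 + 0 = -3/2)
g(H) = H**2
(n(25, (-33 + 44)*(((-6 - 8) - 24) - 77)) + G(-9)) + g(-139) = ((25 - 2*(-33 + 44)*(((-6 - 8) - 24) - 77)) - 3/2) + (-139)**2 = ((25 - 22*((-14 - 24) - 77)) - 3/2) + 19321 = ((25 - 22*(-38 - 77)) - 3/2) + 19321 = ((25 - 22*(-115)) - 3/2) + 19321 = ((25 - 2*(-1265)) - 3/2) + 19321 = ((25 + 2530) - 3/2) + 19321 = (2555 - 3/2) + 19321 = 5107/2 + 19321 = 43749/2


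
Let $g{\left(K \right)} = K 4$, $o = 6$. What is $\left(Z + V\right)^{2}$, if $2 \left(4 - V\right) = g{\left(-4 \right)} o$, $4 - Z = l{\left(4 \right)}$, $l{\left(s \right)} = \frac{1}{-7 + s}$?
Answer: $\frac{28561}{9} \approx 3173.4$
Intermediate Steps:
$g{\left(K \right)} = 4 K$
$Z = \frac{13}{3}$ ($Z = 4 - \frac{1}{-7 + 4} = 4 - \frac{1}{-3} = 4 - - \frac{1}{3} = 4 + \frac{1}{3} = \frac{13}{3} \approx 4.3333$)
$V = 52$ ($V = 4 - \frac{4 \left(-4\right) 6}{2} = 4 - \frac{\left(-16\right) 6}{2} = 4 - -48 = 4 + 48 = 52$)
$\left(Z + V\right)^{2} = \left(\frac{13}{3} + 52\right)^{2} = \left(\frac{169}{3}\right)^{2} = \frac{28561}{9}$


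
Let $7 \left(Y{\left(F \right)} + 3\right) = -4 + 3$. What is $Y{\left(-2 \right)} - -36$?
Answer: $\frac{230}{7} \approx 32.857$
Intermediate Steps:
$Y{\left(F \right)} = - \frac{22}{7}$ ($Y{\left(F \right)} = -3 + \frac{-4 + 3}{7} = -3 + \frac{1}{7} \left(-1\right) = -3 - \frac{1}{7} = - \frac{22}{7}$)
$Y{\left(-2 \right)} - -36 = - \frac{22}{7} - -36 = - \frac{22}{7} + 36 = \frac{230}{7}$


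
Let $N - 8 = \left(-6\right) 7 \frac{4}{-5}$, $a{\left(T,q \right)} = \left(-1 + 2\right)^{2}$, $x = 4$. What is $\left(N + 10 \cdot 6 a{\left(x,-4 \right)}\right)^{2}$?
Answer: $\frac{258064}{25} \approx 10323.0$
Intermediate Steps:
$a{\left(T,q \right)} = 1$ ($a{\left(T,q \right)} = 1^{2} = 1$)
$N = \frac{208}{5}$ ($N = 8 + \left(-6\right) 7 \frac{4}{-5} = 8 - 42 \cdot 4 \left(- \frac{1}{5}\right) = 8 - - \frac{168}{5} = 8 + \frac{168}{5} = \frac{208}{5} \approx 41.6$)
$\left(N + 10 \cdot 6 a{\left(x,-4 \right)}\right)^{2} = \left(\frac{208}{5} + 10 \cdot 6 \cdot 1\right)^{2} = \left(\frac{208}{5} + 60 \cdot 1\right)^{2} = \left(\frac{208}{5} + 60\right)^{2} = \left(\frac{508}{5}\right)^{2} = \frac{258064}{25}$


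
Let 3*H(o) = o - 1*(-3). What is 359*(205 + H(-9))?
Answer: 72877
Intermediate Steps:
H(o) = 1 + o/3 (H(o) = (o - 1*(-3))/3 = (o + 3)/3 = (3 + o)/3 = 1 + o/3)
359*(205 + H(-9)) = 359*(205 + (1 + (⅓)*(-9))) = 359*(205 + (1 - 3)) = 359*(205 - 2) = 359*203 = 72877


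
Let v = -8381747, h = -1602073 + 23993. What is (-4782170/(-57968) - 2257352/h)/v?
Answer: -119960953349/11980416212192120 ≈ -1.0013e-5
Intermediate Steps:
h = -1578080
(-4782170/(-57968) - 2257352/h)/v = (-4782170/(-57968) - 2257352/(-1578080))/(-8381747) = (-4782170*(-1/57968) - 2257352*(-1/1578080))*(-1/8381747) = (2391085/28984 + 282169/197260)*(-1/8381747) = (119960953349/1429345960)*(-1/8381747) = -119960953349/11980416212192120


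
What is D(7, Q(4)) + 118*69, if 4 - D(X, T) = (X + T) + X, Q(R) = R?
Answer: 8128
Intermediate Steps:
D(X, T) = 4 - T - 2*X (D(X, T) = 4 - ((X + T) + X) = 4 - ((T + X) + X) = 4 - (T + 2*X) = 4 + (-T - 2*X) = 4 - T - 2*X)
D(7, Q(4)) + 118*69 = (4 - 1*4 - 2*7) + 118*69 = (4 - 4 - 14) + 8142 = -14 + 8142 = 8128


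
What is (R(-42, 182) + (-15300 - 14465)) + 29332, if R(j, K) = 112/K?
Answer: -5621/13 ≈ -432.38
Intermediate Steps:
(R(-42, 182) + (-15300 - 14465)) + 29332 = (112/182 + (-15300 - 14465)) + 29332 = (112*(1/182) - 29765) + 29332 = (8/13 - 29765) + 29332 = -386937/13 + 29332 = -5621/13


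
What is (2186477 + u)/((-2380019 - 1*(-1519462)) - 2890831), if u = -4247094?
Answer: 2060617/3751388 ≈ 0.54929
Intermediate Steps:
(2186477 + u)/((-2380019 - 1*(-1519462)) - 2890831) = (2186477 - 4247094)/((-2380019 - 1*(-1519462)) - 2890831) = -2060617/((-2380019 + 1519462) - 2890831) = -2060617/(-860557 - 2890831) = -2060617/(-3751388) = -2060617*(-1/3751388) = 2060617/3751388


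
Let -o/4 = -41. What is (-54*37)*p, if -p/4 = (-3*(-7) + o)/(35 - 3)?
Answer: 184815/4 ≈ 46204.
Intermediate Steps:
o = 164 (o = -4*(-41) = 164)
p = -185/8 (p = -4*(-3*(-7) + 164)/(35 - 3) = -4*(21 + 164)/32 = -740/32 = -4*185/32 = -185/8 ≈ -23.125)
(-54*37)*p = -54*37*(-185/8) = -1998*(-185/8) = 184815/4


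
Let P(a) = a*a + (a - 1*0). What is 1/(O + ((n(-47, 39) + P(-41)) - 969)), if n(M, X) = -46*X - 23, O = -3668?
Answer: -1/4814 ≈ -0.00020773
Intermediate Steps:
n(M, X) = -23 - 46*X
P(a) = a + a² (P(a) = a² + (a + 0) = a² + a = a + a²)
1/(O + ((n(-47, 39) + P(-41)) - 969)) = 1/(-3668 + (((-23 - 46*39) - 41*(1 - 41)) - 969)) = 1/(-3668 + (((-23 - 1794) - 41*(-40)) - 969)) = 1/(-3668 + ((-1817 + 1640) - 969)) = 1/(-3668 + (-177 - 969)) = 1/(-3668 - 1146) = 1/(-4814) = -1/4814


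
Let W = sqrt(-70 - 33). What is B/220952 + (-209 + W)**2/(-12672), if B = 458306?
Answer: -26534671/19443776 + 19*I*sqrt(103)/576 ≈ -1.3647 + 0.33477*I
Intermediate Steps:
W = I*sqrt(103) (W = sqrt(-103) = I*sqrt(103) ≈ 10.149*I)
B/220952 + (-209 + W)**2/(-12672) = 458306/220952 + (-209 + I*sqrt(103))**2/(-12672) = 458306*(1/220952) + (-209 + I*sqrt(103))**2*(-1/12672) = 229153/110476 - (-209 + I*sqrt(103))**2/12672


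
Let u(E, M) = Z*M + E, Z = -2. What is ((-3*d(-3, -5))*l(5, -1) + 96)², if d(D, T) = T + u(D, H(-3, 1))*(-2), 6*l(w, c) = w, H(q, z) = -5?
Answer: 82369/4 ≈ 20592.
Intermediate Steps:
l(w, c) = w/6
u(E, M) = E - 2*M (u(E, M) = -2*M + E = E - 2*M)
d(D, T) = -20 + T - 2*D (d(D, T) = T + (D - 2*(-5))*(-2) = T + (D + 10)*(-2) = T + (10 + D)*(-2) = T + (-20 - 2*D) = -20 + T - 2*D)
((-3*d(-3, -5))*l(5, -1) + 96)² = ((-3*(-20 - 5 - 2*(-3)))*((⅙)*5) + 96)² = (-3*(-20 - 5 + 6)*(⅚) + 96)² = (-3*(-19)*(⅚) + 96)² = (57*(⅚) + 96)² = (95/2 + 96)² = (287/2)² = 82369/4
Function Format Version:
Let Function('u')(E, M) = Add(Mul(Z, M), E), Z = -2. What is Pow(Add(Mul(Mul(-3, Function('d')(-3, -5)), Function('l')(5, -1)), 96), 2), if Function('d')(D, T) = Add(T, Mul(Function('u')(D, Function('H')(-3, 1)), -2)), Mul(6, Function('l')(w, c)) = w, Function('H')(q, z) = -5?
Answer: Rational(82369, 4) ≈ 20592.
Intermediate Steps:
Function('l')(w, c) = Mul(Rational(1, 6), w)
Function('u')(E, M) = Add(E, Mul(-2, M)) (Function('u')(E, M) = Add(Mul(-2, M), E) = Add(E, Mul(-2, M)))
Function('d')(D, T) = Add(-20, T, Mul(-2, D)) (Function('d')(D, T) = Add(T, Mul(Add(D, Mul(-2, -5)), -2)) = Add(T, Mul(Add(D, 10), -2)) = Add(T, Mul(Add(10, D), -2)) = Add(T, Add(-20, Mul(-2, D))) = Add(-20, T, Mul(-2, D)))
Pow(Add(Mul(Mul(-3, Function('d')(-3, -5)), Function('l')(5, -1)), 96), 2) = Pow(Add(Mul(Mul(-3, Add(-20, -5, Mul(-2, -3))), Mul(Rational(1, 6), 5)), 96), 2) = Pow(Add(Mul(Mul(-3, Add(-20, -5, 6)), Rational(5, 6)), 96), 2) = Pow(Add(Mul(Mul(-3, -19), Rational(5, 6)), 96), 2) = Pow(Add(Mul(57, Rational(5, 6)), 96), 2) = Pow(Add(Rational(95, 2), 96), 2) = Pow(Rational(287, 2), 2) = Rational(82369, 4)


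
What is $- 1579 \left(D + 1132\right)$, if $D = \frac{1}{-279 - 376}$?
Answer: $- \frac{1170763761}{655} \approx -1.7874 \cdot 10^{6}$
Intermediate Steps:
$D = - \frac{1}{655}$ ($D = \frac{1}{-655} = - \frac{1}{655} \approx -0.0015267$)
$- 1579 \left(D + 1132\right) = - 1579 \left(- \frac{1}{655} + 1132\right) = \left(-1579\right) \frac{741459}{655} = - \frac{1170763761}{655}$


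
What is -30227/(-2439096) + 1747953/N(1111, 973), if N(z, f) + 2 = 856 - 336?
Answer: 2131720414037/631725864 ≈ 3374.4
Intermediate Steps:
N(z, f) = 518 (N(z, f) = -2 + (856 - 336) = -2 + 520 = 518)
-30227/(-2439096) + 1747953/N(1111, 973) = -30227/(-2439096) + 1747953/518 = -30227*(-1/2439096) + 1747953*(1/518) = 30227/2439096 + 1747953/518 = 2131720414037/631725864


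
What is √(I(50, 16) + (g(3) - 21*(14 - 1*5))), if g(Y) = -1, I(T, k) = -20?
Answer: I*√210 ≈ 14.491*I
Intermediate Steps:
√(I(50, 16) + (g(3) - 21*(14 - 1*5))) = √(-20 + (-1 - 21*(14 - 1*5))) = √(-20 + (-1 - 21*(14 - 5))) = √(-20 + (-1 - 21*9)) = √(-20 + (-1 - 189)) = √(-20 - 190) = √(-210) = I*√210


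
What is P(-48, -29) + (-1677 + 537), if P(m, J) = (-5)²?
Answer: -1115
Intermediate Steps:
P(m, J) = 25
P(-48, -29) + (-1677 + 537) = 25 + (-1677 + 537) = 25 - 1140 = -1115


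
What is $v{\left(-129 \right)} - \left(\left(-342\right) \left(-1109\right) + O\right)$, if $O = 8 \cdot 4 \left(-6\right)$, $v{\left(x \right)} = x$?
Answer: $-379215$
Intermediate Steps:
$O = -192$ ($O = 32 \left(-6\right) = -192$)
$v{\left(-129 \right)} - \left(\left(-342\right) \left(-1109\right) + O\right) = -129 - \left(\left(-342\right) \left(-1109\right) - 192\right) = -129 - \left(379278 - 192\right) = -129 - 379086 = -379215$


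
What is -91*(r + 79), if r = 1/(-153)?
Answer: -1099826/153 ≈ -7188.4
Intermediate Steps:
r = -1/153 ≈ -0.0065359
-91*(r + 79) = -91*(-1/153 + 79) = -91*12086/153 = -1099826/153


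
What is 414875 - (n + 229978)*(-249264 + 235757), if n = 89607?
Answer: 4317049470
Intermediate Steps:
414875 - (n + 229978)*(-249264 + 235757) = 414875 - (89607 + 229978)*(-249264 + 235757) = 414875 - 319585*(-13507) = 414875 - 1*(-4316634595) = 414875 + 4316634595 = 4317049470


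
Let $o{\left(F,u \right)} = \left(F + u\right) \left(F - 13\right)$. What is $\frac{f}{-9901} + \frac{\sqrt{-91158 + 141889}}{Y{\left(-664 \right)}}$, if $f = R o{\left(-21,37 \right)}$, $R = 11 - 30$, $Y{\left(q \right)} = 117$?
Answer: $- \frac{10336}{9901} + \frac{\sqrt{50731}}{117} \approx 0.88115$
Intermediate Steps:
$R = -19$ ($R = 11 - 30 = -19$)
$o{\left(F,u \right)} = \left(-13 + F\right) \left(F + u\right)$ ($o{\left(F,u \right)} = \left(F + u\right) \left(-13 + F\right) = \left(-13 + F\right) \left(F + u\right)$)
$f = 10336$ ($f = - 19 \left(\left(-21\right)^{2} - -273 - 481 - 777\right) = - 19 \left(441 + 273 - 481 - 777\right) = \left(-19\right) \left(-544\right) = 10336$)
$\frac{f}{-9901} + \frac{\sqrt{-91158 + 141889}}{Y{\left(-664 \right)}} = \frac{10336}{-9901} + \frac{\sqrt{-91158 + 141889}}{117} = 10336 \left(- \frac{1}{9901}\right) + \sqrt{50731} \cdot \frac{1}{117} = - \frac{10336}{9901} + \frac{\sqrt{50731}}{117}$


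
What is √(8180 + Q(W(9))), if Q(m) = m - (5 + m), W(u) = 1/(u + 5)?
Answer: 5*√327 ≈ 90.416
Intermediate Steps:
W(u) = 1/(5 + u)
Q(m) = -5 (Q(m) = m + (-5 - m) = -5)
√(8180 + Q(W(9))) = √(8180 - 5) = √8175 = 5*√327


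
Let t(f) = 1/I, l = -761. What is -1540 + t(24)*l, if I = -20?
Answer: -30039/20 ≈ -1501.9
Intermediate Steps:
t(f) = -1/20 (t(f) = 1/(-20) = -1/20)
-1540 + t(24)*l = -1540 - 1/20*(-761) = -1540 + 761/20 = -30039/20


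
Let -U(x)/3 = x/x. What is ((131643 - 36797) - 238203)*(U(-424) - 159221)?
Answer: 22825874968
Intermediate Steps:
U(x) = -3 (U(x) = -3*x/x = -3*1 = -3)
((131643 - 36797) - 238203)*(U(-424) - 159221) = ((131643 - 36797) - 238203)*(-3 - 159221) = (94846 - 238203)*(-159224) = -143357*(-159224) = 22825874968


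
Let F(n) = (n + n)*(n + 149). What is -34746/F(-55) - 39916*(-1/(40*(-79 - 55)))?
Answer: -2831161/692780 ≈ -4.0867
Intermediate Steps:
F(n) = 2*n*(149 + n) (F(n) = (2*n)*(149 + n) = 2*n*(149 + n))
-34746/F(-55) - 39916*(-1/(40*(-79 - 55))) = -34746*(-1/(110*(149 - 55))) - 39916*(-1/(40*(-79 - 55))) = -34746/(2*(-55)*94) - 39916/((-40*(-134))) = -34746/(-10340) - 39916/5360 = -34746*(-1/10340) - 39916*1/5360 = 17373/5170 - 9979/1340 = -2831161/692780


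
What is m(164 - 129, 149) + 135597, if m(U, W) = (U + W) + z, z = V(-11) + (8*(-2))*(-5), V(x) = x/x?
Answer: 135862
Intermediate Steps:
V(x) = 1
z = 81 (z = 1 + (8*(-2))*(-5) = 1 - 16*(-5) = 1 + 80 = 81)
m(U, W) = 81 + U + W (m(U, W) = (U + W) + 81 = 81 + U + W)
m(164 - 129, 149) + 135597 = (81 + (164 - 129) + 149) + 135597 = (81 + 35 + 149) + 135597 = 265 + 135597 = 135862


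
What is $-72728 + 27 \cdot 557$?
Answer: $-57689$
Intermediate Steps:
$-72728 + 27 \cdot 557 = -72728 + 15039 = -57689$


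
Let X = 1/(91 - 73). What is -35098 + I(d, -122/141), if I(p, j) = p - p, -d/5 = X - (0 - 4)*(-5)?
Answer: -35098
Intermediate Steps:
X = 1/18 ≈ 0.055556
d = 1795/18 (d = -5*(1/18 - (0 - 4)*(-5)) = -5*(1/18 - (-4)*(-5)) = -5*(1/18 - 1*20) = -5*(1/18 - 20) = -5*(-359/18) = 1795/18 ≈ 99.722)
I(p, j) = 0
-35098 + I(d, -122/141) = -35098 + 0 = -35098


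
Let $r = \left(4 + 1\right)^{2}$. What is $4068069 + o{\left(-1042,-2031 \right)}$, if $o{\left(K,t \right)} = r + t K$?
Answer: $6184396$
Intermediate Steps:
$r = 25$ ($r = 5^{2} = 25$)
$o{\left(K,t \right)} = 25 + K t$ ($o{\left(K,t \right)} = 25 + t K = 25 + K t$)
$4068069 + o{\left(-1042,-2031 \right)} = 4068069 + \left(25 - -2116302\right) = 4068069 + \left(25 + 2116302\right) = 4068069 + 2116327 = 6184396$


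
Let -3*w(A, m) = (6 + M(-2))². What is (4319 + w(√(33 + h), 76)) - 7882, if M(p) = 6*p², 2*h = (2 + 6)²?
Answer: -3863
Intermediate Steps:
h = 32 (h = (2 + 6)²/2 = (½)*8² = (½)*64 = 32)
w(A, m) = -300 (w(A, m) = -(6 + 6*(-2)²)²/3 = -(6 + 6*4)²/3 = -(6 + 24)²/3 = -⅓*30² = -⅓*900 = -300)
(4319 + w(√(33 + h), 76)) - 7882 = (4319 - 300) - 7882 = 4019 - 7882 = -3863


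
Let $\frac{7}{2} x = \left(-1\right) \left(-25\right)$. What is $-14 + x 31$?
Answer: $\frac{1452}{7} \approx 207.43$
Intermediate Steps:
$x = \frac{50}{7}$ ($x = \frac{2 \left(\left(-1\right) \left(-25\right)\right)}{7} = \frac{2}{7} \cdot 25 = \frac{50}{7} \approx 7.1429$)
$-14 + x 31 = -14 + \frac{50}{7} \cdot 31 = -14 + \frac{1550}{7} = \frac{1452}{7}$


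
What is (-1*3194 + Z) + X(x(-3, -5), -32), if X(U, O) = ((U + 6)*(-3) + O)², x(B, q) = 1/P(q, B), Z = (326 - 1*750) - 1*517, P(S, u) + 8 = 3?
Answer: -42366/25 ≈ -1694.6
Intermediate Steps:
P(S, u) = -5 (P(S, u) = -8 + 3 = -5)
Z = -941 (Z = (326 - 750) - 517 = -424 - 517 = -941)
x(B, q) = -⅕ (x(B, q) = 1/(-5) = -⅕)
X(U, O) = (-18 + O - 3*U)² (X(U, O) = ((6 + U)*(-3) + O)² = ((-18 - 3*U) + O)² = (-18 + O - 3*U)²)
(-1*3194 + Z) + X(x(-3, -5), -32) = (-1*3194 - 941) + (18 - 1*(-32) + 3*(-⅕))² = (-3194 - 941) + (18 + 32 - ⅗)² = -4135 + (247/5)² = -4135 + 61009/25 = -42366/25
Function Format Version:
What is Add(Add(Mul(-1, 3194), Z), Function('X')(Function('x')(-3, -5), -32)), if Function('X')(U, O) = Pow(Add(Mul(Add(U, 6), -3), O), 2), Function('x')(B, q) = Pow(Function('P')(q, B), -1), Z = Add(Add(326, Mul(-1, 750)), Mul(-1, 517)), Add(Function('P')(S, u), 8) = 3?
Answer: Rational(-42366, 25) ≈ -1694.6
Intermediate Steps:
Function('P')(S, u) = -5 (Function('P')(S, u) = Add(-8, 3) = -5)
Z = -941 (Z = Add(Add(326, -750), -517) = Add(-424, -517) = -941)
Function('x')(B, q) = Rational(-1, 5) (Function('x')(B, q) = Pow(-5, -1) = Rational(-1, 5))
Function('X')(U, O) = Pow(Add(-18, O, Mul(-3, U)), 2) (Function('X')(U, O) = Pow(Add(Mul(Add(6, U), -3), O), 2) = Pow(Add(Add(-18, Mul(-3, U)), O), 2) = Pow(Add(-18, O, Mul(-3, U)), 2))
Add(Add(Mul(-1, 3194), Z), Function('X')(Function('x')(-3, -5), -32)) = Add(Add(Mul(-1, 3194), -941), Pow(Add(18, Mul(-1, -32), Mul(3, Rational(-1, 5))), 2)) = Add(Add(-3194, -941), Pow(Add(18, 32, Rational(-3, 5)), 2)) = Add(-4135, Pow(Rational(247, 5), 2)) = Add(-4135, Rational(61009, 25)) = Rational(-42366, 25)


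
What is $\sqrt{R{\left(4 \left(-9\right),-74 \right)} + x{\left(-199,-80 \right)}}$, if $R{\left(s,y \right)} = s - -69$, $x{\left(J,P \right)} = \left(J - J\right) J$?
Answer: $\sqrt{33} \approx 5.7446$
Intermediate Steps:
$x{\left(J,P \right)} = 0$ ($x{\left(J,P \right)} = 0 J = 0$)
$R{\left(s,y \right)} = 69 + s$ ($R{\left(s,y \right)} = s + 69 = 69 + s$)
$\sqrt{R{\left(4 \left(-9\right),-74 \right)} + x{\left(-199,-80 \right)}} = \sqrt{\left(69 + 4 \left(-9\right)\right) + 0} = \sqrt{\left(69 - 36\right) + 0} = \sqrt{33 + 0} = \sqrt{33}$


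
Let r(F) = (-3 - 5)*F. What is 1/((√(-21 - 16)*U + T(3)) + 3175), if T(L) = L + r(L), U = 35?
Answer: 3154/9993041 - 35*I*√37/9993041 ≈ 0.00031562 - 2.1304e-5*I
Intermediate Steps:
r(F) = -8*F
T(L) = -7*L (T(L) = L - 8*L = -7*L)
1/((√(-21 - 16)*U + T(3)) + 3175) = 1/((√(-21 - 16)*35 - 7*3) + 3175) = 1/((√(-37)*35 - 21) + 3175) = 1/(((I*√37)*35 - 21) + 3175) = 1/((35*I*√37 - 21) + 3175) = 1/((-21 + 35*I*√37) + 3175) = 1/(3154 + 35*I*√37)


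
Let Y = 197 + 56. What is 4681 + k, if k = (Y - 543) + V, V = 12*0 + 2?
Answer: 4393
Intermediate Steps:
Y = 253
V = 2 (V = 0 + 2 = 2)
k = -288 (k = (253 - 543) + 2 = -290 + 2 = -288)
4681 + k = 4681 - 288 = 4393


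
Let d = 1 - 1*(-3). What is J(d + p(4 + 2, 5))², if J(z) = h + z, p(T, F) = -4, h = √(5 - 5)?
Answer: 0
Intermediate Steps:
h = 0 (h = √0 = 0)
d = 4 (d = 1 + 3 = 4)
J(z) = z (J(z) = 0 + z = z)
J(d + p(4 + 2, 5))² = (4 - 4)² = 0² = 0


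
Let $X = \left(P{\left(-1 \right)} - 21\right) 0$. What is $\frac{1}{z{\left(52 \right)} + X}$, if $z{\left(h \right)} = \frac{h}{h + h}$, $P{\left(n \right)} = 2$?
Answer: $2$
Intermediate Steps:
$z{\left(h \right)} = \frac{1}{2}$ ($z{\left(h \right)} = \frac{h}{2 h} = \frac{1}{2 h} h = \frac{1}{2}$)
$X = 0$ ($X = \left(2 - 21\right) 0 = \left(-19\right) 0 = 0$)
$\frac{1}{z{\left(52 \right)} + X} = \frac{1}{\frac{1}{2} + 0} = \frac{1}{\frac{1}{2}} = 2$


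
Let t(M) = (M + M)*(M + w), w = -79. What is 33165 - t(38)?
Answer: 36281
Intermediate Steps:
t(M) = 2*M*(-79 + M) (t(M) = (M + M)*(M - 79) = (2*M)*(-79 + M) = 2*M*(-79 + M))
33165 - t(38) = 33165 - 2*38*(-79 + 38) = 33165 - 2*38*(-41) = 33165 - 1*(-3116) = 33165 + 3116 = 36281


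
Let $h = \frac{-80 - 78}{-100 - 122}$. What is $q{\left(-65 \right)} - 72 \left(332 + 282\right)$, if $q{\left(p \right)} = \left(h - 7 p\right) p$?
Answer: $- \frac{8195048}{111} \approx -73829.0$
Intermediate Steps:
$h = \frac{79}{111}$ ($h = - \frac{158}{-222} = \left(-158\right) \left(- \frac{1}{222}\right) = \frac{79}{111} \approx 0.71171$)
$q{\left(p \right)} = p \left(\frac{79}{111} - 7 p\right)$ ($q{\left(p \right)} = \left(\frac{79}{111} - 7 p\right) p = p \left(\frac{79}{111} - 7 p\right)$)
$q{\left(-65 \right)} - 72 \left(332 + 282\right) = \frac{1}{111} \left(-65\right) \left(79 - -50505\right) - 72 \left(332 + 282\right) = \frac{1}{111} \left(-65\right) \left(79 + 50505\right) - 72 \cdot 614 = \frac{1}{111} \left(-65\right) 50584 - 44208 = - \frac{3287960}{111} - 44208 = - \frac{8195048}{111}$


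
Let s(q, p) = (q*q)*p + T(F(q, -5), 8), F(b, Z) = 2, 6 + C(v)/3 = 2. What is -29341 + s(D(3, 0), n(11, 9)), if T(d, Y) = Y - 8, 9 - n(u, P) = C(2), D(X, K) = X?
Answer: -29152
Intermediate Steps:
C(v) = -12 (C(v) = -18 + 3*2 = -18 + 6 = -12)
n(u, P) = 21 (n(u, P) = 9 - 1*(-12) = 9 + 12 = 21)
T(d, Y) = -8 + Y
s(q, p) = p*q² (s(q, p) = (q*q)*p + (-8 + 8) = q²*p + 0 = p*q² + 0 = p*q²)
-29341 + s(D(3, 0), n(11, 9)) = -29341 + 21*3² = -29341 + 21*9 = -29341 + 189 = -29152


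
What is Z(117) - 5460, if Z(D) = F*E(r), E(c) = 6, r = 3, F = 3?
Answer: -5442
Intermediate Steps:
Z(D) = 18 (Z(D) = 3*6 = 18)
Z(117) - 5460 = 18 - 5460 = -5442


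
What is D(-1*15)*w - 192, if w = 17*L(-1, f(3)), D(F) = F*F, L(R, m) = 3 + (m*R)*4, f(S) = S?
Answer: -34617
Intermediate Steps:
L(R, m) = 3 + 4*R*m (L(R, m) = 3 + (R*m)*4 = 3 + 4*R*m)
D(F) = F²
w = -153 (w = 17*(3 + 4*(-1)*3) = 17*(3 - 12) = 17*(-9) = -153)
D(-1*15)*w - 192 = (-1*15)²*(-153) - 192 = (-15)²*(-153) - 192 = 225*(-153) - 192 = -34425 - 192 = -34617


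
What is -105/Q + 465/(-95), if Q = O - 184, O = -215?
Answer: -88/19 ≈ -4.6316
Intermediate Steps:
Q = -399 (Q = -215 - 184 = -399)
-105/Q + 465/(-95) = -105/(-399) + 465/(-95) = -105*(-1/399) + 465*(-1/95) = 5/19 - 93/19 = -88/19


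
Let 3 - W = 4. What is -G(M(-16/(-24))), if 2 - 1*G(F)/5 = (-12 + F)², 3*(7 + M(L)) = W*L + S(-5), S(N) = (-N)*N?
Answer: 306710/81 ≈ 3786.5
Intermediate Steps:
W = -1 (W = 3 - 1*4 = 3 - 4 = -1)
S(N) = -N²
M(L) = -46/3 - L/3 (M(L) = -7 + (-L - 1*(-5)²)/3 = -7 + (-L - 1*25)/3 = -7 + (-L - 25)/3 = -7 + (-25 - L)/3 = -7 + (-25/3 - L/3) = -46/3 - L/3)
G(F) = 10 - 5*(-12 + F)²
-G(M(-16/(-24))) = -(10 - 5*(-12 + (-46/3 - (-16)/(3*(-24))))²) = -(10 - 5*(-12 + (-46/3 - (-16)*(-1)/(3*24)))²) = -(10 - 5*(-12 + (-46/3 - ⅓*⅔))²) = -(10 - 5*(-12 + (-46/3 - 2/9))²) = -(10 - 5*(-12 - 140/9)²) = -(10 - 5*(-248/9)²) = -(10 - 5*61504/81) = -(10 - 307520/81) = -1*(-306710/81) = 306710/81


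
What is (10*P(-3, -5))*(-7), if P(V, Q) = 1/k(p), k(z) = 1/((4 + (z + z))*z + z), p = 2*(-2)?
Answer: -840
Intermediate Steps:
p = -4
k(z) = 1/(z + z*(4 + 2*z)) (k(z) = 1/((4 + 2*z)*z + z) = 1/(z*(4 + 2*z) + z) = 1/(z + z*(4 + 2*z)))
P(V, Q) = 12 (P(V, Q) = 1/(1/((-4)*(5 + 2*(-4)))) = 1/(-1/(4*(5 - 8))) = 1/(-¼/(-3)) = 1/(-¼*(-⅓)) = 1/(1/12) = 12)
(10*P(-3, -5))*(-7) = (10*12)*(-7) = 120*(-7) = -840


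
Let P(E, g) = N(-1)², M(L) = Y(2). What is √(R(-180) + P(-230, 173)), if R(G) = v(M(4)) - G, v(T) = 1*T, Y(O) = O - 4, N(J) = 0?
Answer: √178 ≈ 13.342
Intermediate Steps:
Y(O) = -4 + O
M(L) = -2 (M(L) = -4 + 2 = -2)
v(T) = T
P(E, g) = 0 (P(E, g) = 0² = 0)
R(G) = -2 - G
√(R(-180) + P(-230, 173)) = √((-2 - 1*(-180)) + 0) = √((-2 + 180) + 0) = √(178 + 0) = √178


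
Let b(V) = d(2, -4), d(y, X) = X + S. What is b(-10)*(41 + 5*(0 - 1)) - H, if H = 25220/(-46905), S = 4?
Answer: 5044/9381 ≈ 0.53768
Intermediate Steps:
d(y, X) = 4 + X (d(y, X) = X + 4 = 4 + X)
b(V) = 0 (b(V) = 4 - 4 = 0)
H = -5044/9381 (H = 25220*(-1/46905) = -5044/9381 ≈ -0.53768)
b(-10)*(41 + 5*(0 - 1)) - H = 0*(41 + 5*(0 - 1)) - 1*(-5044/9381) = 0*(41 + 5*(-1)) + 5044/9381 = 0*(41 - 5) + 5044/9381 = 0*36 + 5044/9381 = 0 + 5044/9381 = 5044/9381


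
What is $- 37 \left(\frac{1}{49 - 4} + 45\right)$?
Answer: $- \frac{74962}{45} \approx -1665.8$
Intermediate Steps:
$- 37 \left(\frac{1}{49 - 4} + 45\right) = - 37 \left(\frac{1}{45} + 45\right) = \left(-37\right) \frac{2026}{45} = - \frac{74962}{45}$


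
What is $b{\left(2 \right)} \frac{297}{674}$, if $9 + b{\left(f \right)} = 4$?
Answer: $- \frac{1485}{674} \approx -2.2033$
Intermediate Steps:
$b{\left(f \right)} = -5$ ($b{\left(f \right)} = -9 + 4 = -5$)
$b{\left(2 \right)} \frac{297}{674} = - 5 \cdot \frac{297}{674} = - 5 \cdot 297 \cdot \frac{1}{674} = \left(-5\right) \frac{297}{674} = - \frac{1485}{674}$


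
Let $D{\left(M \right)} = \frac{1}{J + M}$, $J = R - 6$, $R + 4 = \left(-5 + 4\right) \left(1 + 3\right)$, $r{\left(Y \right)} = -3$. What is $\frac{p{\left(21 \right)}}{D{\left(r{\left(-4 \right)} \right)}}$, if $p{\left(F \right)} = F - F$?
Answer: $0$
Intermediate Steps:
$p{\left(F \right)} = 0$
$R = -8$ ($R = -4 + \left(-5 + 4\right) \left(1 + 3\right) = -4 - 4 = -8$)
$J = -14$ ($J = -8 - 6 = -14$)
$D{\left(M \right)} = \frac{1}{-14 + M}$
$\frac{p{\left(21 \right)}}{D{\left(r{\left(-4 \right)} \right)}} = \frac{0}{\frac{1}{-14 - 3}} = \frac{0}{\frac{1}{-17}} = \frac{0}{- \frac{1}{17}} = 0 \left(-17\right) = 0$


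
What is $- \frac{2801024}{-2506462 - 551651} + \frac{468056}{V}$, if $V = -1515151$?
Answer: $\frac{2812606176296}{4633502970063} \approx 0.60701$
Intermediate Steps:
$- \frac{2801024}{-2506462 - 551651} + \frac{468056}{V} = - \frac{2801024}{-2506462 - 551651} + \frac{468056}{-1515151} = - \frac{2801024}{-2506462 - 551651} + 468056 \left(- \frac{1}{1515151}\right) = - \frac{2801024}{-3058113} - \frac{468056}{1515151} = \left(-2801024\right) \left(- \frac{1}{3058113}\right) - \frac{468056}{1515151} = \frac{2801024}{3058113} - \frac{468056}{1515151} = \frac{2812606176296}{4633502970063}$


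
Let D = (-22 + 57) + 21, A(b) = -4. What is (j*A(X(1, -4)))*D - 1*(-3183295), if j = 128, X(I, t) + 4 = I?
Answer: 3154623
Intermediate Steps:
X(I, t) = -4 + I
D = 56 (D = 35 + 21 = 56)
(j*A(X(1, -4)))*D - 1*(-3183295) = (128*(-4))*56 - 1*(-3183295) = -512*56 + 3183295 = -28672 + 3183295 = 3154623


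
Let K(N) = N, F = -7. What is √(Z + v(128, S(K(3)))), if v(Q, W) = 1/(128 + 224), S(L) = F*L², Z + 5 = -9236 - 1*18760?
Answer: I*√216839722/88 ≈ 167.33*I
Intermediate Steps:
Z = -28001 (Z = -5 + (-9236 - 1*18760) = -5 + (-9236 - 18760) = -5 - 27996 = -28001)
S(L) = -7*L²
v(Q, W) = 1/352
√(Z + v(128, S(K(3)))) = √(-28001 + 1/352) = √(-9856351/352) = I*√216839722/88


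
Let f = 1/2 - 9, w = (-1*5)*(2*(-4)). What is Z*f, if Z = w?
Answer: -340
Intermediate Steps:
w = 40 (w = -5*(-8) = 40)
f = -17/2 (f = ½ - 9 = -17/2 ≈ -8.5000)
Z = 40
Z*f = 40*(-17/2) = -340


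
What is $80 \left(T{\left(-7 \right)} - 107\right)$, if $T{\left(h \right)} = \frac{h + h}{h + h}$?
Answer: $-8480$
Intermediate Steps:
$T{\left(h \right)} = 1$ ($T{\left(h \right)} = \frac{2 h}{2 h} = 2 h \frac{1}{2 h} = 1$)
$80 \left(T{\left(-7 \right)} - 107\right) = 80 \left(1 - 107\right) = 80 \left(-106\right) = -8480$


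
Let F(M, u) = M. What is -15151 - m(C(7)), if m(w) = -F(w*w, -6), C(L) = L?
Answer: -15102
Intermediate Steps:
m(w) = -w² (m(w) = -w*w = -w²)
-15151 - m(C(7)) = -15151 - (-1)*7² = -15151 - (-1)*49 = -15151 - 1*(-49) = -15151 + 49 = -15102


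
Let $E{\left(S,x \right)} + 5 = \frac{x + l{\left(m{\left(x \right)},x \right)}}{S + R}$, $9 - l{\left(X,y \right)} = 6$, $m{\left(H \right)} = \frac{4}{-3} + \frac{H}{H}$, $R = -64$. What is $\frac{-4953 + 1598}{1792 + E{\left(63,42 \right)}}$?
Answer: $- \frac{3355}{1742} \approx -1.9259$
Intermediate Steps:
$m{\left(H \right)} = - \frac{1}{3}$ ($m{\left(H \right)} = 4 \left(- \frac{1}{3}\right) + 1 = - \frac{4}{3} + 1 = - \frac{1}{3}$)
$l{\left(X,y \right)} = 3$ ($l{\left(X,y \right)} = 9 - 6 = 3$)
$E{\left(S,x \right)} = -5 + \frac{3 + x}{-64 + S}$ ($E{\left(S,x \right)} = -5 + \frac{x + 3}{S - 64} = -5 + \frac{3 + x}{-64 + S}$)
$\frac{-4953 + 1598}{1792 + E{\left(63,42 \right)}} = \frac{-4953 + 1598}{1792 + \frac{323 + 42 - 315}{-64 + 63}} = - \frac{3355}{1792 + \frac{323 + 42 - 315}{-1}} = - \frac{3355}{1792 - 50} = - \frac{3355}{1742}$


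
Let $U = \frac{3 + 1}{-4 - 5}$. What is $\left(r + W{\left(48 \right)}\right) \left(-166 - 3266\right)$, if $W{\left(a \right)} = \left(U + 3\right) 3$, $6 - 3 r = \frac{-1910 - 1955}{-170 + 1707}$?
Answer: $- \frac{55413072}{1537} \approx -36053.0$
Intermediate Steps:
$U = - \frac{4}{9}$ ($U = \frac{4}{-9} = 4 \left(- \frac{1}{9}\right) = - \frac{4}{9} \approx -0.44444$)
$r = \frac{13087}{4611}$ ($r = 2 - \frac{\left(-1910 - 1955\right) \frac{1}{-170 + 1707}}{3} = 2 - \frac{\left(-3865\right) \frac{1}{1537}}{3} = 2 - - \frac{3865}{4611} = 2 + \frac{3865}{4611} = \frac{13087}{4611} \approx 2.8382$)
$W{\left(a \right)} = \frac{23}{3}$ ($W{\left(a \right)} = \left(- \frac{4}{9} + 3\right) 3 = \frac{23}{9} \cdot 3 = \frac{23}{3}$)
$\left(r + W{\left(48 \right)}\right) \left(-166 - 3266\right) = \left(\frac{13087}{4611} + \frac{23}{3}\right) \left(-166 - 3266\right) = \frac{16146}{1537} \left(-3432\right) = - \frac{55413072}{1537}$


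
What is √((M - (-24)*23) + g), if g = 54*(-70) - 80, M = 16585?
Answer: √13277 ≈ 115.23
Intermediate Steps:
g = -3860 (g = -3780 - 80 = -3860)
√((M - (-24)*23) + g) = √((16585 - (-24)*23) - 3860) = √((16585 - 1*(-552)) - 3860) = √((16585 + 552) - 3860) = √(17137 - 3860) = √13277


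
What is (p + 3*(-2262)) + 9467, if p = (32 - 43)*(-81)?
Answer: 3572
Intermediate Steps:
p = 891 (p = -11*(-81) = 891)
(p + 3*(-2262)) + 9467 = (891 + 3*(-2262)) + 9467 = (891 - 6786) + 9467 = -5895 + 9467 = 3572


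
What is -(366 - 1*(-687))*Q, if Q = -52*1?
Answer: 54756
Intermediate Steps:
Q = -52
-(366 - 1*(-687))*Q = -(366 - 1*(-687))*(-52) = -(366 + 687)*(-52) = -1053*(-52) = -1*(-54756) = 54756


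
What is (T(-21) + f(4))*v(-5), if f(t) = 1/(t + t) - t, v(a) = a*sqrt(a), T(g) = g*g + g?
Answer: -16645*I*sqrt(5)/8 ≈ -4652.4*I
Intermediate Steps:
T(g) = g + g**2 (T(g) = g**2 + g = g + g**2)
v(a) = a**(3/2)
f(t) = 1/(2*t) - t
(T(-21) + f(4))*v(-5) = (-21*(1 - 21) + ((1/2)/4 - 1*4))*(-5)**(3/2) = (-21*(-20) + ((1/2)*(1/4) - 4))*(-5*I*sqrt(5)) = (420 + (1/8 - 4))*(-5*I*sqrt(5)) = (420 - 31/8)*(-5*I*sqrt(5)) = 3329*(-5*I*sqrt(5))/8 = -16645*I*sqrt(5)/8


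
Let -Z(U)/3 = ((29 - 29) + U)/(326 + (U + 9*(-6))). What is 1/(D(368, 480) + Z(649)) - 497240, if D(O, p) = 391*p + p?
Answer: -28722805559733/57764471 ≈ -4.9724e+5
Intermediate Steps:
D(O, p) = 392*p
Z(U) = -3*U/(272 + U) (Z(U) = -3*((29 - 29) + U)/(326 + (U + 9*(-6))) = -3*(0 + U)/(326 + (U - 54)) = -3*U/(326 + (-54 + U)) = -3*U/(272 + U))
1/(D(368, 480) + Z(649)) - 497240 = 1/(392*480 - 3*649/(272 + 649)) - 497240 = 1/(188160 - 3*649/921) - 497240 = 1/(188160 - 3*649*1/921) - 497240 = 1/(188160 - 649/307) - 497240 = 1/(57764471/307) - 497240 = 307/57764471 - 497240 = -28722805559733/57764471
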